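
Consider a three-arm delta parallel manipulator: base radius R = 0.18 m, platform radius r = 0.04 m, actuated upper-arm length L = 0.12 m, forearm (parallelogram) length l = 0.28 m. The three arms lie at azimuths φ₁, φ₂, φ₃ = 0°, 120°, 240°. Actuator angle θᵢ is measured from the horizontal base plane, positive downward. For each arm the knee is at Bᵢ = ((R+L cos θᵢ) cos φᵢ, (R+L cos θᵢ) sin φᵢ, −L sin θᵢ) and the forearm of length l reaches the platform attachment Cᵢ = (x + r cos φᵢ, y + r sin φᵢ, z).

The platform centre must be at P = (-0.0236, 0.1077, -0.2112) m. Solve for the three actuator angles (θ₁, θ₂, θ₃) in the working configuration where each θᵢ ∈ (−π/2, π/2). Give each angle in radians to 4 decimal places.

arm 1 (φ=0.0°): x'=-0.0236, y'=0.1077
  A=0.1636, B=-0.2112, C=(l²−L²−A²−y'²−z²)/(2L)=-0.0790
  √(A²+B²)=0.2672;  θ1 = -0.9117+1.8712 ≈ 0.9594
rotate P by −φ2: (0.1051, -0.0334, -0.2112)
  e−x'=0.0349;  (l²−L²−(e−x')²−y'²−z²)/2L = 0.0711
  √(A²+B²)=0.2141;  θ2 = -1.4069+1.2323 ≈ -0.1745
rotate P by −φ3: (-0.0815, -0.0743, -0.2112)
  A cos θ + B sin θ = C:  0.2215·cos θ + -0.2112·sin θ = -0.1466
  θ3 = atan2(B,A) + arccos(C/0.3060) = 1.3085

θ₁ = 0.9594, θ₂ = -0.1745, θ₃ = 1.3085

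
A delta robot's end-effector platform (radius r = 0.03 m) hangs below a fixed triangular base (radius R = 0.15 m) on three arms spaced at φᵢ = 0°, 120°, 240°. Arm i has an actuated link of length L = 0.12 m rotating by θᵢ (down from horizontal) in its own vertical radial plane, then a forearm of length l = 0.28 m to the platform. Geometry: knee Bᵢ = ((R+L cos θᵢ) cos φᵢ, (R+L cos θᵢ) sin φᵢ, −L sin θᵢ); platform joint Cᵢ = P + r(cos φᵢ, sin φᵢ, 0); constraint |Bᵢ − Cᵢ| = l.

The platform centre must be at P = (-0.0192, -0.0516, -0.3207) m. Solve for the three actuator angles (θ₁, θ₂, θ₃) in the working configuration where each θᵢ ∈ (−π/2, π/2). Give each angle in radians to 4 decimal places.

θ₁ = 1.2215, θ₂ = 1.3088, θ₃ = 0.7851

φ1=0.0° → target in arm frame (-0.0192, -0.0516)
  e−x'=0.1392;  (l²−L²−(e−x')²−y'²−z²)/2L = -0.2537
  γ=atan2(-0.3207,0.1392)=-1.1613;  ψ=arccos(-0.7257)=2.3828;  θ1=γ+ψ≈1.2215
arm 2 (φ=120.0°): x'=-0.0351, y'=0.0424
  A=0.1551, B=-0.3207, C=(l²−L²−A²−y'²−z²)/(2L)=-0.2696
  γ=atan2(-0.3207,0.1551)=-1.1204;  ψ=arccos(-0.7568)=2.4292;  θ2=γ+ψ≈1.3088
φ3=240.0° → target in arm frame (0.0543, 0.0092)
  A=0.0657, B=-0.3207, C=(l²−L²−A²−y'²−z²)/(2L)=-0.1802
  √(A²+B²)=0.3274;  θ3 = -1.3687+2.1538 ≈ 0.7851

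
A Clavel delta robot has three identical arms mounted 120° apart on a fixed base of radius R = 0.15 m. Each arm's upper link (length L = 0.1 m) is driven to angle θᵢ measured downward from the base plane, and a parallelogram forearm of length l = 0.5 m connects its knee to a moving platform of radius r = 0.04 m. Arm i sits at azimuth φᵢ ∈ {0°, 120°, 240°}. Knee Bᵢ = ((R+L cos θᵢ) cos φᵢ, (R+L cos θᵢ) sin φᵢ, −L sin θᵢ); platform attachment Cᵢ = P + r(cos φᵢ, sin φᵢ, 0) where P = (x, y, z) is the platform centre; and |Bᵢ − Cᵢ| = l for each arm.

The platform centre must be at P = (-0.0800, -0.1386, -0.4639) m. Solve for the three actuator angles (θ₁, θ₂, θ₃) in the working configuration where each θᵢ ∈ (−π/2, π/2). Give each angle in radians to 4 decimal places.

θ₁ = 0.6980, θ₂ = 0.6981, θ₃ = -0.3487

rotate P by −φ1: (-0.0800, -0.1386, -0.4639)
  A cos θ + B sin θ = C:  0.1900·cos θ + -0.4639·sin θ = -0.1526
  γ=atan2(-0.4639,0.1900)=-1.1821;  ψ=arccos(-0.3043)=1.8800;  θ1=γ+ψ≈0.6980
φ2=120.0° → target in arm frame (-0.0800, 0.1386)
  A=0.1900, B=-0.4639, C=(l²−L²−A²−y'²−z²)/(2L)=-0.1526
  θ2 = atan2(B,A) + arccos(C/0.5013) = 0.6981
rotate P by −φ3: (0.1600, 0.0000, -0.4639)
  e−x'=-0.0500;  (l²−L²−(e−x')²−y'²−z²)/2L = 0.1115
  θ3 = atan2(B,A) + arccos(C/0.4666) = -0.3487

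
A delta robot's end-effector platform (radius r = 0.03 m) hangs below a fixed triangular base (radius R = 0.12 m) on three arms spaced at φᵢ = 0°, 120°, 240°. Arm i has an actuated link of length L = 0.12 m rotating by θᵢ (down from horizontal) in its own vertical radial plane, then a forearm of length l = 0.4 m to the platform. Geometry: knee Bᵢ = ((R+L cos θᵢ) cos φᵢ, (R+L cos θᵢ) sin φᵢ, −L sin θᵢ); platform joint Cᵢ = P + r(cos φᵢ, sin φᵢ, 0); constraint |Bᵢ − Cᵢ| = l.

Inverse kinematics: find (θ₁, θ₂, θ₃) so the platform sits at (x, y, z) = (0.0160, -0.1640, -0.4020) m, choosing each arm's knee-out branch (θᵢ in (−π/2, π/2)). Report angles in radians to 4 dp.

φ1=0.0° → target in arm frame (0.0160, -0.1640)
  A cos θ + B sin θ = C:  0.0740·cos θ + -0.4020·sin θ = -0.2016
  θ1 = atan2(B,A) + arccos(C/0.4088) = 0.6977
rotate P by −φ2: (-0.1500, 0.0681, -0.4020)
  A=0.2400, B=-0.4020, C=(l²−L²−A²−y'²−z²)/(2L)=-0.3261
  γ=atan2(-0.4020,0.2400)=-1.0325;  ψ=arccos(-0.6965)=2.3413;  θ2=γ+ψ≈1.3087
rotate P by −φ3: (0.1340, 0.0959, -0.4020)
  e−x'=-0.0440;  (l²−L²−(e−x')²−y'²−z²)/2L = -0.1130
  γ=atan2(-0.4020,-0.0440)=-1.6799;  ψ=arccos(-0.2795)=1.8541;  θ3=γ+ψ≈0.1742

θ₁ = 0.6977, θ₂ = 1.3087, θ₃ = 0.1742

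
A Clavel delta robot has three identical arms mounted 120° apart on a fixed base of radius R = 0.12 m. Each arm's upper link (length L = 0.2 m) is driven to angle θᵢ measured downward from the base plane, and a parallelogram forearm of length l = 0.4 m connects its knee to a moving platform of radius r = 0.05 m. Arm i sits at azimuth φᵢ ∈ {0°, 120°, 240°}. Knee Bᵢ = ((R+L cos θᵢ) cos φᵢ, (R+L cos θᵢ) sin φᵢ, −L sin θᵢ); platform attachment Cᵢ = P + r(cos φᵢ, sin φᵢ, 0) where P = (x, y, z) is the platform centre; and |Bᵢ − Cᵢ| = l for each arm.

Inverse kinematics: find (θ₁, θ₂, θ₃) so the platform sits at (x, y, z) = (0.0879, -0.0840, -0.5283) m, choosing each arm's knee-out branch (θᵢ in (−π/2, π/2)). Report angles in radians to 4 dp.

θ₁ = 0.8726, θ₂ = 1.3961, θ₃ = 1.0471

arm 1 (φ=0.0°): x'=0.0879, y'=-0.0840
  e−x'=-0.0179;  (l²−L²−(e−x')²−y'²−z²)/2L = -0.4162
  γ=atan2(-0.5283,-0.0179)=-1.6047;  ψ=arccos(-0.7873)=2.4773;  θ1=γ+ψ≈0.8726
rotate P by −φ2: (-0.1167, -0.0341, -0.5283)
  e−x'=0.1867;  (l²−L²−(e−x')²−y'²−z²)/2L = -0.4878
  √(A²+B²)=0.5603;  θ2 = -1.2311+2.6272 ≈ 1.3961
arm 3 (φ=240.0°): x'=0.0288, y'=0.1181
  A=0.0412, B=-0.5283, C=(l²−L²−A²−y'²−z²)/(2L)=-0.4369
  γ=atan2(-0.5283,0.0412)=-1.4930;  ψ=arccos(-0.8244)=2.5400;  θ3=γ+ψ≈1.0471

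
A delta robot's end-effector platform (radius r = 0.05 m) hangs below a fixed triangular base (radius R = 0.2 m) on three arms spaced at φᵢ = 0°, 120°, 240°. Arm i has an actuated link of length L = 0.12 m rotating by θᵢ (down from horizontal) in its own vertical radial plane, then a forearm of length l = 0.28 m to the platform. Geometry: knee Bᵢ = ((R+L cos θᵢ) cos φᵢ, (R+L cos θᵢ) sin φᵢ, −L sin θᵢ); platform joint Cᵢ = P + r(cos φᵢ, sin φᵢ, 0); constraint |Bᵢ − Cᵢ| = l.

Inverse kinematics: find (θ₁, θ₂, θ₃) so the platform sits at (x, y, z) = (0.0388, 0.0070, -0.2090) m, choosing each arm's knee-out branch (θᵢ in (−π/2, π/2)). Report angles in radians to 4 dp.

θ₁ = 0.3494, θ₂ = 0.7852, θ₃ = 0.8729

φ1=0.0° → target in arm frame (0.0388, 0.0070)
  A=0.1112, B=-0.2090, C=(l²−L²−A²−y'²−z²)/(2L)=0.0329
  γ=atan2(-0.2090,0.1112)=-1.0818;  ψ=arccos(0.1391)=1.4312;  θ1=γ+ψ≈0.3494
φ2=120.0° → target in arm frame (-0.0133, -0.0371)
  A=0.1633, B=-0.2090, C=(l²−L²−A²−y'²−z²)/(2L)=-0.0322
  θ2 = atan2(B,A) + arccos(C/0.2653) = 0.7852
φ3=240.0° → target in arm frame (-0.0255, 0.0301)
  A cos θ + B sin θ = C:  0.1755·cos θ + -0.2090·sin θ = -0.0474
  γ=atan2(-0.2090,0.1755)=-0.8724;  ψ=arccos(-0.1737)=1.7453;  θ3=γ+ψ≈0.8729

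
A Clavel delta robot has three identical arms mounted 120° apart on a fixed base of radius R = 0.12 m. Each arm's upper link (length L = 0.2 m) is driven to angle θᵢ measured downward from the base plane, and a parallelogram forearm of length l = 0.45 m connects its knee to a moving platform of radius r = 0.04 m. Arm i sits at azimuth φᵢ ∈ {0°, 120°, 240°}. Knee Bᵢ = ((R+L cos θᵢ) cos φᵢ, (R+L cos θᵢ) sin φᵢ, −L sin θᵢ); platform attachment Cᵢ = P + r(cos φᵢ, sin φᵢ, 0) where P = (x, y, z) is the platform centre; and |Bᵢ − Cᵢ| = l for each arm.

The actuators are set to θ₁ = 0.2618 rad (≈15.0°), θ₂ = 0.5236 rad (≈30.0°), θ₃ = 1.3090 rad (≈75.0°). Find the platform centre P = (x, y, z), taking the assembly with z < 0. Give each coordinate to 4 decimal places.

arm 1 at φ=0.0°: e+L cos θ1 = 0.2732;  O1 = (0.2732, 0.0000, -0.0518)
O2 = (0.2532·cos120.0°, 0.2532·sin120.0°, -0.1000) = (-0.1266, 0.2193, -0.1000)
O3 = (0.1318·cos240.0°, 0.1318·sin240.0°, -0.1932) = (-0.0659, -0.1141, -0.1932)
|O₂|²−|O₁|² = -0.0032;  |O₃|²−|O₁|² = -0.0226
linear system: -0.7996x+0.4386y = -0.0032−-0.0965z; -0.6781x+-0.2282y = -0.0226−-0.2828z
Cramer: x(z) = 0.0222-0.3044z;  y(z) = 0.0332-0.3349z
quadratic in z: (1.2048)z²+(0.2341)z+(-0.1357)=0, √Δ=0.8420 → z ∈ {-0.4466, 0.2523}; z = -0.4466 (taking z<0)
x = 0.1581, y = 0.1828

(0.1581, 0.1828, -0.4466)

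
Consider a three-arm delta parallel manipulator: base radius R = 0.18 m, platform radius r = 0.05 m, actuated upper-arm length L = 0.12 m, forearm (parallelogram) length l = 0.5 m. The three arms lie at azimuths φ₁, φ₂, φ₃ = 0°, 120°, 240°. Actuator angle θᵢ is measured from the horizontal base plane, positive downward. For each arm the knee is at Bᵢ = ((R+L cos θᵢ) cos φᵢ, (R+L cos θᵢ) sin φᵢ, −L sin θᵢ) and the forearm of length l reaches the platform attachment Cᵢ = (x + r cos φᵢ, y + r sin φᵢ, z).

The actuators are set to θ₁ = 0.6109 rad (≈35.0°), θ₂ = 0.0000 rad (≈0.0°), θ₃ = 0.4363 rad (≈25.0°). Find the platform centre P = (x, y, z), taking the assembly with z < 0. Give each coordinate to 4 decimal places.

(-0.0635, 0.0590, -0.4705)

arm 1 at φ=0.0°: (R−r)+L cos θ1 = 0.2283;  S1 = (0.2283, 0.0000, -0.0688)
φ2=120.0°: virtual centre (-0.1250, 0.2165, 0.0000), radius l
S3 = (0.2388·cos240.0°, 0.2388·sin240.0°, -0.0507) = (-0.1194, -0.2068, -0.0507)
subtract pairs → two planes through P
[-0.7066 0.4330 0.1377]·P = 0.0056;  [-0.6954 -0.4135 0.0362]·P = 0.0027
Cramer: x(z) = -0.0059+0.1224z;  y(z) = 0.0034-0.1182z
sphere 1 gives Az²+Bz+C=0 with A=1.0289, B=0.0795, C=-0.1904;  B²−4AC=0.7899;  roots -0.4705, 0.3932;  negative root z = -0.4705
x = -0.0635, y = 0.0590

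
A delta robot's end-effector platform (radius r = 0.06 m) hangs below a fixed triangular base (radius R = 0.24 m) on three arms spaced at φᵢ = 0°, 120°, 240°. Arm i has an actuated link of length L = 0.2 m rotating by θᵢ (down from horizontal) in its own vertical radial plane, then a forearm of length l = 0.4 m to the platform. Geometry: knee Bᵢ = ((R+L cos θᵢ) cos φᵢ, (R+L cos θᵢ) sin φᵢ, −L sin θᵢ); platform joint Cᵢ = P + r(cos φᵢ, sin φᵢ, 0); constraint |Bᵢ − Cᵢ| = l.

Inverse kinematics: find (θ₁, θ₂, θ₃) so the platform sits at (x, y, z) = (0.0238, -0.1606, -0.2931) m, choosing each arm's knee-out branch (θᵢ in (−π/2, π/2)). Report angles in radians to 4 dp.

θ₁ = 0.6111, θ₂ = 1.3093, θ₃ = 0.0001

rotate P by −φ1: (0.0238, -0.1606, -0.2931)
  A cos θ + B sin θ = C:  0.1562·cos θ + -0.2931·sin θ = -0.0402
  √(A²+B²)=0.3321;  θ1 = -1.0812+1.6923 ≈ 0.6111
φ2=120.0° → target in arm frame (-0.1510, 0.0597)
  e−x'=0.3310;  (l²−L²−(e−x')²−y'²−z²)/2L = -0.1976
  γ=atan2(-0.2931,0.3310)=-0.7248;  ψ=arccos(-0.4468)=2.0340;  θ2=γ+ψ≈1.3093
rotate P by −φ3: (0.1272, 0.1009, -0.2931)
  e−x'=0.0528;  (l²−L²−(e−x')²−y'²−z²)/2L = 0.0528
  γ=atan2(-0.2931,0.0528)=-1.3925;  ψ=arccos(0.1773)=1.3926;  θ3=γ+ψ≈0.0001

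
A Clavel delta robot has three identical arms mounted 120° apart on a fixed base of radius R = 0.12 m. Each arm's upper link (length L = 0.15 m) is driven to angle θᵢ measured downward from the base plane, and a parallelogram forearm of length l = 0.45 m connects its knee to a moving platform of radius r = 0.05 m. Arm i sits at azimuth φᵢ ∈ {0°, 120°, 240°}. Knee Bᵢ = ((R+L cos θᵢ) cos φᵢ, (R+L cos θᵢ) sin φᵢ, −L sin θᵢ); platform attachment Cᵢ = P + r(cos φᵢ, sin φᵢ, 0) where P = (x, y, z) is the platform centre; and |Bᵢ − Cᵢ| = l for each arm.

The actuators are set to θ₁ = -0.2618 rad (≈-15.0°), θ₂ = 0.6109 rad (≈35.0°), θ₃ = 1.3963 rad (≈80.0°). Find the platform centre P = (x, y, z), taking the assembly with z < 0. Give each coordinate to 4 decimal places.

S1 = (0.2149·cos0.0°, 0.2149·sin0.0°, 0.0388) = (0.2149, 0.0000, 0.0388)
S2 = (0.1929·cos120.0°, 0.1929·sin120.0°, -0.0860) = (-0.0964, 0.1670, -0.0860)
φ3=240.0°: virtual centre (-0.0480, -0.0832, -0.1477), radius l
|S₂|²−|S₁|² = -0.0031;  |S₃|²−|S₁|² = -0.0166
linear system: -0.6226x+0.3341y = -0.0031−-0.2497z; -0.5258x+-0.1663y = -0.0166−-0.3731z
det = 0.2792;  x = 0.0217+-0.5951z,  y = 0.0313+-0.3617z
into |P−S₁|² = l²: 1.4850z² + 0.1296z + -0.1627 = 0;  Δ = 0.9833;  z = -0.3775 or 0.2902 → z<0 root = -0.3775
x = 0.2464, y = 0.1678

(0.2464, 0.1678, -0.3775)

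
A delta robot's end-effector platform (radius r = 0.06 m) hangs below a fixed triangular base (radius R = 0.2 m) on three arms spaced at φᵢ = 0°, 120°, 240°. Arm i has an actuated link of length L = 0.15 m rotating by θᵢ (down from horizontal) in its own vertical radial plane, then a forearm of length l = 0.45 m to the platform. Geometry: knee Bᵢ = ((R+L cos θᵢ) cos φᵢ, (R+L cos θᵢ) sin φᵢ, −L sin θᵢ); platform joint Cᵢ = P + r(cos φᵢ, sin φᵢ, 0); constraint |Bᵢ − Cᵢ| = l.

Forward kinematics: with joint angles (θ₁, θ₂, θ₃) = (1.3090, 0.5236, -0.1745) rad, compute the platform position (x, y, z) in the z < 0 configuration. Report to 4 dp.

O1 = (0.1788·cos0.0°, 0.1788·sin0.0°, -0.1449) = (0.1788, 0.0000, -0.1449)
O2 = (0.2699·cos120.0°, 0.2699·sin120.0°, -0.0750) = (-0.1350, 0.2337, -0.0750)
O3 = (0.2877·cos240.0°, 0.2877·sin240.0°, 0.0260) = (-0.1439, -0.2492, 0.0260)
eliminate P² terms by subtracting sphere 1 from 2 and 3
linear system: -0.6275x+0.4675y = 0.0255−0.1398z; -0.6454x+-0.4983y = 0.0305−0.3419z
det = 0.6144;  x = -0.0439+0.3735z,  y = -0.0044+0.2023z
into |P−O₁|² = l²: 1.1804z² + 0.1217z + -0.1319 = 0;  Δ = 0.6375;  z = -0.3897 or 0.2867 → z<0 root = -0.3897
x = -0.1894, y = -0.0832

(-0.1894, -0.0832, -0.3897)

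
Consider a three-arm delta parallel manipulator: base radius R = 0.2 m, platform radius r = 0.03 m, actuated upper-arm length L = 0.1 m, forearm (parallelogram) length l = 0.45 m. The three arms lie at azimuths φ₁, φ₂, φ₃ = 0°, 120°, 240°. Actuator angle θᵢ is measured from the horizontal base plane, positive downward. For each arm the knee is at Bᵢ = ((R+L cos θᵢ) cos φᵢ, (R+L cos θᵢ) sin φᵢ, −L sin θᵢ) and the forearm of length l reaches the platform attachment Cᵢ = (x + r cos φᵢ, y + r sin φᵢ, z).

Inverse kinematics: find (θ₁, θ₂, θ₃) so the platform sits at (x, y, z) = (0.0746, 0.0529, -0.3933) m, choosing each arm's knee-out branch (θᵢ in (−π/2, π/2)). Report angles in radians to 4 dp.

arm 1 (φ=0.0°): x'=0.0746, y'=0.0529
  A cos θ + B sin θ = C:  0.0954·cos θ + -0.3933·sin θ = 0.1296
  √(A²+B²)=0.4047;  θ1 = -1.3328+1.2449 ≈ -0.0880
rotate P by −φ2: (0.0085, -0.0911, -0.3933)
  A=0.1615, B=-0.3933, C=(l²−L²−A²−y'²−z²)/(2L)=0.0172
  θ2 = atan2(B,A) + arccos(C/0.4252) = 0.3491
arm 3 (φ=240.0°): x'=-0.0831, y'=0.0382
  A=0.2531, B=-0.3933, C=(l²−L²−A²−y'²−z²)/(2L)=-0.1385
  √(A²+B²)=0.4677;  θ3 = -0.9990+1.8715 ≈ 0.8725

θ₁ = -0.0880, θ₂ = 0.3491, θ₃ = 0.8725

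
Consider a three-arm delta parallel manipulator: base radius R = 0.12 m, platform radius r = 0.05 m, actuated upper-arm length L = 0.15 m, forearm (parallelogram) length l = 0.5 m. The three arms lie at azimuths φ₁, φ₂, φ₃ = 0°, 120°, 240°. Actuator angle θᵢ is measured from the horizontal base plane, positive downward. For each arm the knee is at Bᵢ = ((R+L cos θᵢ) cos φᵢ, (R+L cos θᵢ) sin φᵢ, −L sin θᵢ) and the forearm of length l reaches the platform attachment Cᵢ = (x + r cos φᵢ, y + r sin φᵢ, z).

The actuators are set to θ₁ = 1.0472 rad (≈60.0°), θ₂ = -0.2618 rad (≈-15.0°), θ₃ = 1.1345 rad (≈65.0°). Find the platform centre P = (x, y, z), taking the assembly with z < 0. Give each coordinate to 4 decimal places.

φ1=0.0°: virtual centre (0.1450, 0.0000, -0.1299), radius l
arm 2 at φ=120.0°: ρ2 = 0.2149;  centre 2 = (-0.1074, 0.1861, 0.0388)
arm 3 at φ=240.0°: ρ3 = 0.1334;  centre 3 = (-0.0667, -0.1155, -0.1359)
eliminate P² terms by subtracting sphere 1 from 2 and 3
[-0.5049 0.3722 0.3375]·P = 0.0098;  [-0.4234 -0.2310 -0.0121]·P = -0.0016
det = 0.2742;  x = -0.0060+0.2679z,  y = 0.0181+-0.5433z
sphere 1 gives Az²+Bz+C=0 with A=1.3669, B=0.1592, C=-0.2100;  B²−4AC=1.1735;  roots -0.4545, 0.3380;  negative root z = -0.4545
x = -0.1278, y = 0.2650

(-0.1278, 0.2650, -0.4545)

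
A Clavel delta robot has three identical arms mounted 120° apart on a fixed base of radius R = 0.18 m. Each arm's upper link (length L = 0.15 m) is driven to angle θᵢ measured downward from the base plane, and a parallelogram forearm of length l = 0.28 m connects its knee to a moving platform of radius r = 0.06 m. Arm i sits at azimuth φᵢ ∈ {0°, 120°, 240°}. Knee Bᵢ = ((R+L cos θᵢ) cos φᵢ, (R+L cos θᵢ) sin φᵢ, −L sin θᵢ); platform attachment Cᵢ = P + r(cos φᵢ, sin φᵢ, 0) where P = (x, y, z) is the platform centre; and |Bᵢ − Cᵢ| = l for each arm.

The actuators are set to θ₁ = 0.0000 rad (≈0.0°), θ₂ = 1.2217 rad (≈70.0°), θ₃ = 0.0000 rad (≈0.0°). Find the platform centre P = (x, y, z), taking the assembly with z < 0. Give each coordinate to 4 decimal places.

(0.0542, -0.0940, -0.1517)

arm 1 at φ=0.0°: (R−r)+L cos θ1 = 0.2700;  S1 = (0.2700, 0.0000, 0.0000)
arm 2 at φ=120.0°: (R−r)+L cos θ2 = 0.1713;  S2 = (-0.0857, 0.1484, -0.1410)
φ3=240.0°: virtual centre (-0.1350, -0.2338, 0.0000), radius l
eliminate P² terms by subtracting sphere 1 from 2 and 3
plane₁₂: -0.7113x+0.2967y+-0.2819z = -0.0237
Cramer: x(z) = 0.0193-0.2301z;  y(z) = -0.0335+0.3985z
into |P−S₁|² = l²: 1.2118z² + 0.0887z + -0.0144 = 0;  Δ = 0.0779;  z = -0.1517 or 0.0786 → z<0 root = -0.1517
x = 0.0542, y = -0.0940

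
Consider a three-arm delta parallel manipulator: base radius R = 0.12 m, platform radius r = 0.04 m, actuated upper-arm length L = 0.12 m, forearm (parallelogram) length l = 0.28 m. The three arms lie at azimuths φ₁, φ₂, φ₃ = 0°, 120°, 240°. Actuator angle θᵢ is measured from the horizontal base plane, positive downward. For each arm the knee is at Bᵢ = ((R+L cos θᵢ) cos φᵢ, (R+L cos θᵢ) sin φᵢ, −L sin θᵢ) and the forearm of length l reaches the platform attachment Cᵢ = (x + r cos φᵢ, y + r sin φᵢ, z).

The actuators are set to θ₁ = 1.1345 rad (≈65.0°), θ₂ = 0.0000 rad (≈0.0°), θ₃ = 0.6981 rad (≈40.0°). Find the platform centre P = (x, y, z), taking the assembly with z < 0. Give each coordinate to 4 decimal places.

O1 = (0.1307·cos0.0°, 0.1307·sin0.0°, -0.1088) = (0.1307, 0.0000, -0.1088)
O2 = (0.2000·cos120.0°, 0.2000·sin120.0°, 0.0000) = (-0.1000, 0.1732, 0.0000)
O3 = (0.1719·cos240.0°, 0.1719·sin240.0°, -0.0771) = (-0.0860, -0.1489, -0.0771)
subtract pairs → two planes through P
linear system: -0.4614x+0.3464y = 0.0111−0.2175z; -0.4333x+-0.2978y = 0.0066−0.0633z
det = 0.2875;  x = -0.0194+0.3015z,  y = 0.0061+-0.2263z
sphere 1 gives Az²+Bz+C=0 with A=1.1421, B=0.1242, C=-0.0440;  B²−4AC=0.2164;  roots -0.2580, 0.1493;  negative root z = -0.2580
x = -0.0972, y = 0.0645

(-0.0972, 0.0645, -0.2580)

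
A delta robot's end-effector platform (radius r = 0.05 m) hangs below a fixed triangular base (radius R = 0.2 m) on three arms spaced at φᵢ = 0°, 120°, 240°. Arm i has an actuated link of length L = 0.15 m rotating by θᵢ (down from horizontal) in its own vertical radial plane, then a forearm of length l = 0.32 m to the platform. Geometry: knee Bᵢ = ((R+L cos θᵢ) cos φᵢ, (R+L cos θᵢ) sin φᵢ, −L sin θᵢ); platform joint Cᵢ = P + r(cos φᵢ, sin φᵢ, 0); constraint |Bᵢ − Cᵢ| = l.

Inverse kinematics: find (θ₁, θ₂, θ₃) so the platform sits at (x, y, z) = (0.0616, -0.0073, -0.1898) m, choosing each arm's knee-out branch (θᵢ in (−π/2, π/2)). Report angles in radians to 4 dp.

θ₁ = -0.1746, θ₂ = 0.6983, θ₃ = 0.6113

φ1=0.0° → target in arm frame (0.0616, -0.0073)
  e−x'=0.0884;  (l²−L²−(e−x')²−y'²−z²)/2L = 0.1200
  √(A²+B²)=0.2094;  θ1 = -1.1349+0.9603 ≈ -0.1746
rotate P by −φ2: (-0.0371, -0.0497, -0.1898)
  A=0.1871, B=-0.1898, C=(l²−L²−A²−y'²−z²)/(2L)=0.0213
  θ2 = atan2(B,A) + arccos(C/0.2665) = 0.6983
rotate P by −φ3: (-0.0245, 0.0570, -0.1898)
  A=0.1745, B=-0.1898, C=(l²−L²−A²−y'²−z²)/(2L)=0.0339
  √(A²+B²)=0.2578;  θ3 = -0.8274+1.4387 ≈ 0.6113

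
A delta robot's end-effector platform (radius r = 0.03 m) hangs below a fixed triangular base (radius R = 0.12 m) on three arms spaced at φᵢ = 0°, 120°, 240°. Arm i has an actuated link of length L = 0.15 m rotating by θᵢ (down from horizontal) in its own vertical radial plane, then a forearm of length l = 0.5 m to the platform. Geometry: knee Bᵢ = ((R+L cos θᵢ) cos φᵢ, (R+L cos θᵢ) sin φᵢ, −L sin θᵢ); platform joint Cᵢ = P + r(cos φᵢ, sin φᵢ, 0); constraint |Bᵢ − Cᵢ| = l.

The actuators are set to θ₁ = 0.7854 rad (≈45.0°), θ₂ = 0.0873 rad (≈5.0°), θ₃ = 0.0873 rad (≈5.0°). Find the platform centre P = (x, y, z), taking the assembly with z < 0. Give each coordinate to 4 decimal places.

(-0.1499, 0.0000, -0.4671)

arm 1 at φ=0.0°: (R−r)+L cos θ1 = 0.1961;  centre 1 = (0.1961, 0.0000, -0.1061)
arm 2 at φ=120.0°: (R−r)+L cos θ2 = 0.2394;  centre 2 = (-0.1197, 0.2074, -0.0131)
arm 3 at φ=240.0°: (R−r)+L cos θ3 = 0.2394;  centre 3 = (-0.1197, -0.2074, -0.0131)
eliminate P² terms by subtracting sphere 1 from 2 and 3
[-0.6316 0.4147 0.1860]·P = 0.0078;  [-0.6316 -0.4147 0.1860]·P = 0.0078
Cramer: x(z) = -0.0124+0.2945z;  y(z) = 0.0000-0.0000z
sphere 1 gives Az²+Bz+C=0 with A=1.0867, B=0.0894, C=-0.1953;  B²−4AC=0.8570;  roots -0.4671, 0.3848;  negative root z = -0.4671
x = -0.1499, y = 0.0000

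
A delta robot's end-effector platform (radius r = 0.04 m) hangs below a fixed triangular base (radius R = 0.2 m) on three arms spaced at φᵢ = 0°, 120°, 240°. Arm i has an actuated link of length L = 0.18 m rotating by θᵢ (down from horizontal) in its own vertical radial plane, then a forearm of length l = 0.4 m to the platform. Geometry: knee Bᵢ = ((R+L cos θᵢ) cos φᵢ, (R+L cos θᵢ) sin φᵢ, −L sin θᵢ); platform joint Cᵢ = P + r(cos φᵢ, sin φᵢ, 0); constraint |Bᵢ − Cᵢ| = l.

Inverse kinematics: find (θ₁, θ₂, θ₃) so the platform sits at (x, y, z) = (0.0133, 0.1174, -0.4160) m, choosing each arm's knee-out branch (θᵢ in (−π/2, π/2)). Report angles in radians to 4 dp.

rotate P by −φ1: (0.0133, 0.1174, -0.4160)
  A cos θ + B sin θ = C:  0.1467·cos θ + -0.4160·sin θ = -0.2243
  √(A²+B²)=0.4411;  θ1 = -1.2318+2.1043 ≈ 0.8725
rotate P by −φ2: (0.0950, -0.0702, -0.4160)
  A=0.0650, B=-0.4160, C=(l²−L²−A²−y'²−z²)/(2L)=-0.1517
  θ2 = atan2(B,A) + arccos(C/0.4210) = 0.5235
φ3=240.0° → target in arm frame (-0.1083, -0.0472)
  e−x'=0.2683;  (l²−L²−(e−x')²−y'²−z²)/2L = -0.3324
  √(A²+B²)=0.4950;  θ3 = -0.9979+2.3071 ≈ 1.3092

θ₁ = 0.8725, θ₂ = 0.5235, θ₃ = 1.3092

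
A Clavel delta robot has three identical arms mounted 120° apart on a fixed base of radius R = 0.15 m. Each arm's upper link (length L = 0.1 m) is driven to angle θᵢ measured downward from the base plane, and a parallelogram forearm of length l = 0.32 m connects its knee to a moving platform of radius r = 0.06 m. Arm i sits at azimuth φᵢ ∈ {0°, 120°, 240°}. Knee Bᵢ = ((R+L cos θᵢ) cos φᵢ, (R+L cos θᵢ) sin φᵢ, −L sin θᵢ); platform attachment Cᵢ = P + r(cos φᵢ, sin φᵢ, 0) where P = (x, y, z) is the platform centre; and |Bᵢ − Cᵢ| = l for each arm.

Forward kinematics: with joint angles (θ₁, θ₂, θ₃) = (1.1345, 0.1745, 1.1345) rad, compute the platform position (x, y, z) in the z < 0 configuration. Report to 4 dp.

arm 1 at φ=0.0°: (R−r)+L cos θ1 = 0.1323;  centre 1 = (0.1323, 0.0000, -0.0906)
φ2=120.0°: virtual centre (-0.0942, 0.1632, -0.0174), radius l
centre 3 = (0.1323·cos240.0°, 0.1323·sin240.0°, -0.0906) = (-0.0661, -0.1145, -0.0906)
|centre ₂|²−|centre ₁|² = 0.0101;  |centre ₃|²−|centre ₁|² = 0.0000
plane₁₂: -0.4530x+0.3265y+0.1465z = 0.0101
det = 0.2333;  x = -0.0099+0.1439z,  y = 0.0172+-0.2492z
into |P−centre ₁|² = l²: 1.0828z² + 0.1318z + -0.0737 = 0;  Δ = 0.3364;  z = -0.3287 or 0.2070 → z<0 root = -0.3287
x = -0.0572, y = 0.0991

(-0.0572, 0.0991, -0.3287)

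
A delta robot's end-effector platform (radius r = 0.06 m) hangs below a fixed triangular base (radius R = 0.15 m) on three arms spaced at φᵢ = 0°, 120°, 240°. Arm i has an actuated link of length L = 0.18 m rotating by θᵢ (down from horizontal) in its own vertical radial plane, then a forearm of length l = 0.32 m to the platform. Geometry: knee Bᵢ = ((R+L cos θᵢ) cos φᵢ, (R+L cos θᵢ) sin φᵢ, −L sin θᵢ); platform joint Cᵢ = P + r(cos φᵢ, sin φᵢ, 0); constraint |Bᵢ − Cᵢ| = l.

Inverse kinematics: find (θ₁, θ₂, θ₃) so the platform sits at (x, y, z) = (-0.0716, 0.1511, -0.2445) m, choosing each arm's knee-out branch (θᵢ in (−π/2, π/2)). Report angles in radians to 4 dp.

θ₁ = 0.9599, θ₂ = -0.3489, θ₃ = 1.0475

rotate P by −φ1: (-0.0716, 0.1511, -0.2445)
  e−x'=0.1616;  (l²−L²−(e−x')²−y'²−z²)/2L = -0.1076
  θ1 = atan2(B,A) + arccos(C/0.2931) = 0.9599
arm 2 (φ=120.0°): x'=0.1667, y'=-0.0135
  e−x'=-0.0767;  (l²−L²−(e−x')²−y'²−z²)/2L = 0.0116
  γ=atan2(-0.2445,-0.0767)=-1.8746;  ψ=arccos(0.0451)=1.5257;  θ2=γ+ψ≈-0.3489
rotate P by −φ3: (-0.0951, -0.1376, -0.2445)
  e−x'=0.1851;  (l²−L²−(e−x')²−y'²−z²)/2L = -0.1193
  √(A²+B²)=0.3066;  θ3 = -0.9229+1.9704 ≈ 1.0475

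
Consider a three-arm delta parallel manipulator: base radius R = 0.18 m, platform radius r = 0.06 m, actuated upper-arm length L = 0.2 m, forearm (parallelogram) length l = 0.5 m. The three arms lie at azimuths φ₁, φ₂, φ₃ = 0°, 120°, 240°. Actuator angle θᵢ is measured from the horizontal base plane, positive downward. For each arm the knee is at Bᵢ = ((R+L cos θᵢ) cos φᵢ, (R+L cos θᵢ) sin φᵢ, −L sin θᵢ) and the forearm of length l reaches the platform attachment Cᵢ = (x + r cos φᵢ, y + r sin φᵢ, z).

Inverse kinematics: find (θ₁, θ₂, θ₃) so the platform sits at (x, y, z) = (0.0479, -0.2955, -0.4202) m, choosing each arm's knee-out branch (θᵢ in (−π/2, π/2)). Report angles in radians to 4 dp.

θ₁ = 0.5237, θ₂ = 1.3962, θ₃ = -0.1746

arm 1 (φ=0.0°): x'=0.0479, y'=-0.2955
  A=0.0721, B=-0.4202, C=(l²−L²−A²−y'²−z²)/(2L)=-0.1477
  √(A²+B²)=0.4263;  θ1 = -1.4009+1.9246 ≈ 0.5237
rotate P by −φ2: (-0.2799, 0.1063, -0.4202)
  A cos θ + B sin θ = C:  0.3999·cos θ + -0.4202·sin θ = -0.3444
  γ=atan2(-0.4202,0.3999)=-0.8102;  ψ=arccos(-0.5937)=2.2064;  θ2=γ+ψ≈1.3962
φ3=240.0° → target in arm frame (0.2320, 0.1892)
  e−x'=-0.1120;  (l²−L²−(e−x')²−y'²−z²)/2L = -0.0373
  θ3 = atan2(B,A) + arccos(C/0.4349) = -0.1746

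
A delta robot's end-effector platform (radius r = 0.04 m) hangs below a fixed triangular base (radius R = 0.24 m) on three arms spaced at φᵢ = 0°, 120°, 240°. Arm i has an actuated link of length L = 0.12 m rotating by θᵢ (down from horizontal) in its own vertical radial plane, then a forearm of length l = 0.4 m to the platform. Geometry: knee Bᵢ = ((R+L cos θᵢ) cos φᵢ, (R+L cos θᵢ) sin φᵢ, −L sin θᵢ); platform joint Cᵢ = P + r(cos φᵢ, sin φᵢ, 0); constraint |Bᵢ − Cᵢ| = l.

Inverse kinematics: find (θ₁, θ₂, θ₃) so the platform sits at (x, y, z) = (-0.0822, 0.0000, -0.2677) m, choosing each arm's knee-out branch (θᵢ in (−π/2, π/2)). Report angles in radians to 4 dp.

arm 1 (φ=0.0°): x'=-0.0822, y'=0.0000
  A=0.2822, B=-0.2677, C=(l²−L²−A²−y'²−z²)/(2L)=-0.0238
  θ1 = atan2(B,A) + arccos(C/0.3890) = 0.8729
arm 2 (φ=120.0°): x'=0.0411, y'=0.0712
  A cos θ + B sin θ = C:  0.1589·cos θ + -0.2677·sin θ = 0.1817
  √(A²+B²)=0.3113;  θ2 = -1.0351+0.9474 ≈ -0.0878
rotate P by −φ3: (0.0411, -0.0712, -0.2677)
  A cos θ + B sin θ = C:  0.1589·cos θ + -0.2677·sin θ = 0.1817
  θ3 = atan2(B,A) + arccos(C/0.3113) = -0.0878

θ₁ = 0.8729, θ₂ = -0.0878, θ₃ = -0.0878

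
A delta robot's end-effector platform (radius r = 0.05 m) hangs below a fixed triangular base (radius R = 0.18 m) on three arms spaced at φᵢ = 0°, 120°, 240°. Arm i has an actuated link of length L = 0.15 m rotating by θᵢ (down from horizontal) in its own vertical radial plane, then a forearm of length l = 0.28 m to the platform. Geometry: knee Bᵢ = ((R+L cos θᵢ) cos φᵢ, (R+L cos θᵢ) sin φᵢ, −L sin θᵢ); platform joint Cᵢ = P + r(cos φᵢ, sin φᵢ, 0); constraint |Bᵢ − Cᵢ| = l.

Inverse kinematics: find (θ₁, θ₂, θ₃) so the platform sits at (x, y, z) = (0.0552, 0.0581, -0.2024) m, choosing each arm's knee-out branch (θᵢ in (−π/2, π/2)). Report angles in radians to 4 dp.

φ1=0.0° → target in arm frame (0.0552, 0.0581)
  A=0.0748, B=-0.2024, C=(l²−L²−A²−y'²−z²)/(2L)=0.0199
  √(A²+B²)=0.2158;  θ1 = -1.2168+1.4785 ≈ 0.2617
arm 2 (φ=120.0°): x'=0.0227, y'=-0.0769
  A=0.1073, B=-0.2024, C=(l²−L²−A²−y'²−z²)/(2L)=-0.0083
  γ=atan2(-0.2024,0.1073)=-1.0834;  ψ=arccos(-0.0361)=1.6069;  θ2=γ+ψ≈0.5235
rotate P by −φ3: (-0.0779, 0.0188, -0.2024)
  e−x'=0.2079;  (l²−L²−(e−x')²−y'²−z²)/2L = -0.0955
  θ3 = atan2(B,A) + arccos(C/0.2902) = 1.1342

θ₁ = 0.2617, θ₂ = 0.5235, θ₃ = 1.1342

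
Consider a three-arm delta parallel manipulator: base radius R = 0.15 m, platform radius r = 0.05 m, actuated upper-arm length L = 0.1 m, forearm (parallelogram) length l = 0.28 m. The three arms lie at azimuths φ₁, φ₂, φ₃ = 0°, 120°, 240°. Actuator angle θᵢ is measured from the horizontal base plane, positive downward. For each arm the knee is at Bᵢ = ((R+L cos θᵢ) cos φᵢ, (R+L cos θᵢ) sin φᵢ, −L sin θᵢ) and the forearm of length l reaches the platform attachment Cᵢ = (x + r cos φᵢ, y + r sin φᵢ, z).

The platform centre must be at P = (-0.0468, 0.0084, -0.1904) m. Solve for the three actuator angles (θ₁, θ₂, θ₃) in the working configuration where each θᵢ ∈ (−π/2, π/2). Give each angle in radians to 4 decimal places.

arm 1 (φ=0.0°): x'=-0.0468, y'=0.0084
  A cos θ + B sin θ = C:  0.1468·cos θ + -0.1904·sin θ = 0.0526
  √(A²+B²)=0.2404;  θ1 = -0.9140+1.3501 ≈ 0.4361
arm 2 (φ=120.0°): x'=0.0307, y'=0.0363
  e−x'=0.0693;  (l²−L²−(e−x')²−y'²−z²)/2L = 0.1301
  √(A²+B²)=0.2026;  θ2 = -1.2216+0.8735 ≈ -0.3481
arm 3 (φ=240.0°): x'=0.0161, y'=-0.0447
  e−x'=0.0839;  (l²−L²−(e−x')²−y'²−z²)/2L = 0.1156
  √(A²+B²)=0.2081;  θ3 = -1.1559+0.9819 ≈ -0.1739

θ₁ = 0.4361, θ₂ = -0.3481, θ₃ = -0.1739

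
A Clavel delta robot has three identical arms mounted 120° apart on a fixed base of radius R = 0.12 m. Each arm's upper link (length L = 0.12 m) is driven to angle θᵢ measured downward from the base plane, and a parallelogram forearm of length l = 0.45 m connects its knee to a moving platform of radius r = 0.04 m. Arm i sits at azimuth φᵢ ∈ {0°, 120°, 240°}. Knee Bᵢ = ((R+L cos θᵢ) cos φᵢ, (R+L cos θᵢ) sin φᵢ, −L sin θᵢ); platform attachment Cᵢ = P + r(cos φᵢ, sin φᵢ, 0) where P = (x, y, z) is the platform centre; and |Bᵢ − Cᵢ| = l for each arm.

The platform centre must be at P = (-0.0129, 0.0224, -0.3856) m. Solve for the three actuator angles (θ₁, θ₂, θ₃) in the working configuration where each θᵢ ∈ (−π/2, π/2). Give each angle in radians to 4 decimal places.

arm 1 (φ=0.0°): x'=-0.0129, y'=0.0224
  e−x'=0.0929;  (l²−L²−(e−x')²−y'²−z²)/2L = 0.1262
  γ=atan2(-0.3856,0.0929)=-1.3344;  ψ=arccos(0.3181)=1.2471;  θ1=γ+ψ≈-0.0873
φ2=120.0° → target in arm frame (0.0258, 0.0000)
  e−x'=0.0542;  (l²−L²−(e−x')²−y'²−z²)/2L = 0.1520
  θ2 = atan2(B,A) + arccos(C/0.3894) = -0.2615
rotate P by −φ3: (-0.0129, -0.0224, -0.3856)
  A cos θ + B sin θ = C:  0.0929·cos θ + -0.3856·sin θ = 0.1261
  θ3 = atan2(B,A) + arccos(C/0.3966) = -0.0871

θ₁ = -0.0873, θ₂ = -0.2615, θ₃ = -0.0871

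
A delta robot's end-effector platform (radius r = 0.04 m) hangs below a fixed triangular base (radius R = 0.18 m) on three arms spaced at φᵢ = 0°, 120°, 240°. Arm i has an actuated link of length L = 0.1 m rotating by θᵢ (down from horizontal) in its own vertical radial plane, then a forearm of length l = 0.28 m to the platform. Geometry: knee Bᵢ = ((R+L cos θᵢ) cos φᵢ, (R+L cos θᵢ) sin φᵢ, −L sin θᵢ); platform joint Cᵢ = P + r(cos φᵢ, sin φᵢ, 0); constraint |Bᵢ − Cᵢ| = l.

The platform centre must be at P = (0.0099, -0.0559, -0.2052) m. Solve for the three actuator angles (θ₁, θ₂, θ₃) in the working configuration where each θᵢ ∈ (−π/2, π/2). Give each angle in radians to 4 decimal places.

arm 1 (φ=0.0°): x'=0.0099, y'=-0.0559
  A cos θ + B sin θ = C:  0.1301·cos θ + -0.2052·sin θ = 0.0312
  θ1 = atan2(B,A) + arccos(C/0.2430) = 0.4362
rotate P by −φ2: (-0.0534, 0.0194, -0.2052)
  A cos θ + B sin θ = C:  0.1934·cos θ + -0.2052·sin θ = -0.0574
  γ=atan2(-0.2052,0.1934)=-0.8151;  ψ=arccos(-0.2034)=1.7756;  θ2=γ+ψ≈0.9606
arm 3 (φ=240.0°): x'=0.0435, y'=0.0365
  e−x'=0.0965;  (l²−L²−(e−x')²−y'²−z²)/2L = 0.0782
  θ3 = atan2(B,A) + arccos(C/0.2268) = 0.0877

θ₁ = 0.4362, θ₂ = 0.9606, θ₃ = 0.0877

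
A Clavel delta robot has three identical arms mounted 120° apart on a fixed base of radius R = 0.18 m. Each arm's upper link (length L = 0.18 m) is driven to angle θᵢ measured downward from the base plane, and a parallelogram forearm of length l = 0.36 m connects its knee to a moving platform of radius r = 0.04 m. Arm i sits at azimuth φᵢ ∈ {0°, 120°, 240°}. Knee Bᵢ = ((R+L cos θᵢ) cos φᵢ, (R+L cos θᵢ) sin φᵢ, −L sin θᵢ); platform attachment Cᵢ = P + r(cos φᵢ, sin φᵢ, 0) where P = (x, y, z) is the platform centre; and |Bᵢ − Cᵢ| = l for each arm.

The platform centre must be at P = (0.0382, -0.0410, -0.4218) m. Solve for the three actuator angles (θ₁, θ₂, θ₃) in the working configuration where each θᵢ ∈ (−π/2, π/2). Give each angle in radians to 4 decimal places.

θ₁ = 0.8726, θ₂ = 1.2219, θ₃ = 0.9599

arm 1 (φ=0.0°): x'=0.0382, y'=-0.0410
  A=0.1018, B=-0.4218, C=(l²−L²−A²−y'²−z²)/(2L)=-0.2577
  √(A²+B²)=0.4339;  θ1 = -1.3340+2.2066 ≈ 0.8726
arm 2 (φ=120.0°): x'=-0.0546, y'=-0.0126
  A=0.1946, B=-0.4218, C=(l²−L²−A²−y'²−z²)/(2L)=-0.3298
  √(A²+B²)=0.4645;  θ2 = -1.1385+2.3604 ≈ 1.2219
arm 3 (φ=240.0°): x'=0.0164, y'=0.0536
  A cos θ + B sin θ = C:  0.1236·cos θ + -0.4218·sin θ = -0.2746
  γ=atan2(-0.4218,0.1236)=-1.2858;  ψ=arccos(-0.6248)=2.2457;  θ3=γ+ψ≈0.9599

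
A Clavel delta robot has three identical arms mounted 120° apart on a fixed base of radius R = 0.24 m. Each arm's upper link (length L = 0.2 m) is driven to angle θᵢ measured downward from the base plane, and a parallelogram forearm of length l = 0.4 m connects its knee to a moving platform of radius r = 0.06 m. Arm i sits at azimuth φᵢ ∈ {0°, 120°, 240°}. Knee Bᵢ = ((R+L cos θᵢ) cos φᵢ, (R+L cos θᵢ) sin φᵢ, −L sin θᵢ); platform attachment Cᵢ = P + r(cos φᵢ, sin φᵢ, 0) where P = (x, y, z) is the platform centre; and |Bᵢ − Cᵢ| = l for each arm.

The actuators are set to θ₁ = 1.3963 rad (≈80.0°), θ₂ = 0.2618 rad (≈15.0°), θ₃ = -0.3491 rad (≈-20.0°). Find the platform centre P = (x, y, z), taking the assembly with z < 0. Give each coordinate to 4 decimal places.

(-0.1826, -0.0402, -0.2188)

S1 = (0.2147·cos0.0°, 0.2147·sin0.0°, -0.1970) = (0.2147, 0.0000, -0.1970)
φ2=120.0°: virtual centre (-0.1866, 0.3232, -0.0518), radius l
S3 = (0.3679·cos240.0°, 0.3679·sin240.0°, 0.0684) = (-0.1840, -0.3186, 0.0684)
subtract pairs → two planes through P
[-0.8026 0.6464 0.2904]·P = 0.0570;  [-0.7974 -0.6373 0.5307]·P = 0.0552
Cramer: x(z) = -0.0701+0.5143z;  y(z) = 0.0012+0.1893z
into |P−S₁|² = l²: 1.3003z² + 0.1014z + -0.0401 = 0;  Δ = 0.2187;  z = -0.2188 or 0.1408 → z<0 root = -0.2188
x = -0.1826, y = -0.0402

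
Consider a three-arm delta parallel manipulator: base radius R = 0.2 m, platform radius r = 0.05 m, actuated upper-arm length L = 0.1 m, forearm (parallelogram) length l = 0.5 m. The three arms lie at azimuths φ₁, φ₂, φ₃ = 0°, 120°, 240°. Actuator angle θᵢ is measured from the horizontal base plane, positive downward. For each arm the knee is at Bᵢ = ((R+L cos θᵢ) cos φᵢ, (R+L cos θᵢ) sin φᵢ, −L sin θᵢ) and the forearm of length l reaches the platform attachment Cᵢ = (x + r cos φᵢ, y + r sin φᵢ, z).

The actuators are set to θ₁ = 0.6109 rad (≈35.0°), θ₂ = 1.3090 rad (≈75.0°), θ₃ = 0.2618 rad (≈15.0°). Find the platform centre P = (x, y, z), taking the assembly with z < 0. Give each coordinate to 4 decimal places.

(0.0264, -0.1272, -0.4951)

arm 1 at φ=0.0°: e+L cos θ1 = 0.2319;  centre 1 = (0.2319, 0.0000, -0.0574)
φ2=120.0°: virtual centre (-0.0879, 0.1523, -0.0966), radius l
φ3=240.0°: virtual centre (-0.1233, -0.2136, -0.0259), radius l
eliminate P² terms by subtracting sphere 1 from 2 and 3
linear system: -0.6397x+0.3046y = -0.0168−-0.0785z; -0.7104x+-0.4271y = 0.0044−0.0630z
det = 0.4896;  x = 0.0119+-0.0293z,  y = -0.0301+0.1961z
sphere 1 gives Az²+Bz+C=0 with A=1.0393, B=0.1158, C=-0.1974;  B²−4AC=0.8341;  roots -0.4951, 0.3837;  negative root z = -0.4951
x = 0.0264, y = -0.1272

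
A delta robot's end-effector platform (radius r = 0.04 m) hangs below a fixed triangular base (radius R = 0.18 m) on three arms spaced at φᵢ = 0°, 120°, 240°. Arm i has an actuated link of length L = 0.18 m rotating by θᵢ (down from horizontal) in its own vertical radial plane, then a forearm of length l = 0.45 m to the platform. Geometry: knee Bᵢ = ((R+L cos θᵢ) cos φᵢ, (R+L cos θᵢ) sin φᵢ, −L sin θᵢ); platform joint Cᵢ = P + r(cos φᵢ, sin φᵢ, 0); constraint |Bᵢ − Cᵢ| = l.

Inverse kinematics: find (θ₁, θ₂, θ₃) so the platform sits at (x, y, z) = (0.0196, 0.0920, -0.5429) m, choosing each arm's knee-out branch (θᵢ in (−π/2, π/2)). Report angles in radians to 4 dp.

θ₁ = 1.0473, θ₂ = 0.8729, θ₃ = 1.3964

arm 1 (φ=0.0°): x'=0.0196, y'=0.0920
  A cos θ + B sin θ = C:  0.1204·cos θ + -0.5429·sin θ = -0.4100
  θ1 = atan2(B,A) + arccos(C/0.5561) = 1.0473
φ2=120.0° → target in arm frame (0.0699, -0.0630)
  A cos θ + B sin θ = C:  0.0701·cos θ + -0.5429·sin θ = -0.3709
  √(A²+B²)=0.5474;  θ2 = -1.4423+2.3152 ≈ 0.8729
arm 3 (φ=240.0°): x'=-0.0895, y'=-0.0290
  e−x'=0.2295;  (l²−L²−(e−x')²−y'²−z²)/2L = -0.4948
  γ=atan2(-0.5429,0.2295)=-1.1709;  ψ=arccos(-0.8396)=2.5673;  θ3=γ+ψ≈1.3964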